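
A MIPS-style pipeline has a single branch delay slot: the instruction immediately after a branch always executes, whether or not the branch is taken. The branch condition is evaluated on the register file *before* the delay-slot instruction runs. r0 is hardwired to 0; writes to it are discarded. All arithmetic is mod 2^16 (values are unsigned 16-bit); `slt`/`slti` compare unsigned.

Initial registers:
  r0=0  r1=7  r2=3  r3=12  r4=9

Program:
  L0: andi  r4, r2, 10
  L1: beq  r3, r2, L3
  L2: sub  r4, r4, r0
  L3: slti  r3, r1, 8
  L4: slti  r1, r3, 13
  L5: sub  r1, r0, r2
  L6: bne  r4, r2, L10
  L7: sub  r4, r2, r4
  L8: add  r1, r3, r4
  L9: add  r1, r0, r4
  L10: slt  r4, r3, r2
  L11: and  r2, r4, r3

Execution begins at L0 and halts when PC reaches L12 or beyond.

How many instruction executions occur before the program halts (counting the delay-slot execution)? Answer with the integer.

  step pc=0: andi  r4, r2, 10  regs=(0,7,3,12,2)
  step pc=1: beq  r3, r2, L3  cond=F  regs=(0,7,3,12,2)
  step pc=2: sub  r4, r4, r0  regs=(0,7,3,12,2)
  step pc=3: slti  r3, r1, 8  regs=(0,7,3,1,2)
  step pc=4: slti  r1, r3, 13  regs=(0,1,3,1,2)
  step pc=5: sub  r1, r0, r2  regs=(0,65533,3,1,2)
  step pc=6: bne  r4, r2, L10  cond=T  regs=(0,65533,3,1,2)
  step pc=7: sub  r4, r2, r4  regs=(0,65533,3,1,1)
  step pc=10: slt  r4, r3, r2  regs=(0,65533,3,1,1)
  step pc=11: and  r2, r4, r3  regs=(0,65533,1,1,1)

10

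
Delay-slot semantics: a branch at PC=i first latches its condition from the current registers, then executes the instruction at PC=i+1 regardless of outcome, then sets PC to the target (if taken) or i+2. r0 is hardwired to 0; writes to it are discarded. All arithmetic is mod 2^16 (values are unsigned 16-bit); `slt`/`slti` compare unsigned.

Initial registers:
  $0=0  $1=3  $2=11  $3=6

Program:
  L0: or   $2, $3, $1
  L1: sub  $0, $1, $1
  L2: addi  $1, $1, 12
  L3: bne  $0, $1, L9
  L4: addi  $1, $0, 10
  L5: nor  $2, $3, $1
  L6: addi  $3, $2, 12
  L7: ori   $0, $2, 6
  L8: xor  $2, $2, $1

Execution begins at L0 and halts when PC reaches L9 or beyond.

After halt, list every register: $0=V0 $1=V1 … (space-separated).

$0=0 $1=10 $2=7 $3=6

PC=0  or   $2, $3, $1        | $0=0 $1=3 $2=7 $3=6
PC=1  sub  $0, $1, $1        | $0=0 $1=3 $2=7 $3=6
PC=2  addi  $1, $1, 12       | $0=0 $1=15 $2=7 $3=6
PC=3  bne  $0, $1, L9        | $0=0 $1=15 $2=7 $3=6  [TAKEN]
PC=4  addi  $1, $0, 10       | $0=0 $1=10 $2=7 $3=6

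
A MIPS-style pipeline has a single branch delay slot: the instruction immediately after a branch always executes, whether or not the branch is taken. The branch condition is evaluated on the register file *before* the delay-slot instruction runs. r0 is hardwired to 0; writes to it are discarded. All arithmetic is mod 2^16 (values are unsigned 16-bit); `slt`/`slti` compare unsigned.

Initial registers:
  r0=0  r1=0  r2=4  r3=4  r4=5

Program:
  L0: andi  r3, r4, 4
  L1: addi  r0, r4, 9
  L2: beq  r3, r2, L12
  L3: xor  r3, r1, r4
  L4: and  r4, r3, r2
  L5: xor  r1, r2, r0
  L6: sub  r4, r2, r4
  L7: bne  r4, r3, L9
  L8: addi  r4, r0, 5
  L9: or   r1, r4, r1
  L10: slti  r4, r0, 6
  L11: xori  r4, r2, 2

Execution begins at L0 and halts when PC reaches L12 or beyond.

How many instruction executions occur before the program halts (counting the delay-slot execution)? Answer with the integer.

4

#0 andi  r3, r4, 4 ; 0/0/4/4/5
#1 addi  r0, r4, 9 ; 0/0/4/4/5
#2 beq  r3, r2, L12 ; 0/0/4/4/5 ; →target
#3 xor  r3, r1, r4 ; 0/0/4/5/5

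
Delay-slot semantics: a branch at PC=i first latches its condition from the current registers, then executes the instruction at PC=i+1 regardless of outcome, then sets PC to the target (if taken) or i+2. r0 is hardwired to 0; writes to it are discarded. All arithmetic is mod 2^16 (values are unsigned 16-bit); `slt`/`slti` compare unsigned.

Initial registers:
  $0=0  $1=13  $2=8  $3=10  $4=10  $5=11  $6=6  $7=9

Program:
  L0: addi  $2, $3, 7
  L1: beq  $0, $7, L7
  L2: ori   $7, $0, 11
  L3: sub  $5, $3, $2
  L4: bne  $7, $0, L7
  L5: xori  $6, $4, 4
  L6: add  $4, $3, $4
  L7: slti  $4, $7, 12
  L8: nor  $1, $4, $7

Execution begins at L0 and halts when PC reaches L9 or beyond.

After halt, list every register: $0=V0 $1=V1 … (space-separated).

$0=0 $1=65524 $2=17 $3=10 $4=1 $5=65529 $6=14 $7=11

#0 addi  $2, $3, 7 ; 0/13/17/10/10/11/6/9
#1 beq  $0, $7, L7 ; 0/13/17/10/10/11/6/9 ; →fallthru
#2 ori   $7, $0, 11 ; 0/13/17/10/10/11/6/11
#3 sub  $5, $3, $2 ; 0/13/17/10/10/65529/6/11
#4 bne  $7, $0, L7 ; 0/13/17/10/10/65529/6/11 ; →target
#5 xori  $6, $4, 4 ; 0/13/17/10/10/65529/14/11
#7 slti  $4, $7, 12 ; 0/13/17/10/1/65529/14/11
#8 nor  $1, $4, $7 ; 0/65524/17/10/1/65529/14/11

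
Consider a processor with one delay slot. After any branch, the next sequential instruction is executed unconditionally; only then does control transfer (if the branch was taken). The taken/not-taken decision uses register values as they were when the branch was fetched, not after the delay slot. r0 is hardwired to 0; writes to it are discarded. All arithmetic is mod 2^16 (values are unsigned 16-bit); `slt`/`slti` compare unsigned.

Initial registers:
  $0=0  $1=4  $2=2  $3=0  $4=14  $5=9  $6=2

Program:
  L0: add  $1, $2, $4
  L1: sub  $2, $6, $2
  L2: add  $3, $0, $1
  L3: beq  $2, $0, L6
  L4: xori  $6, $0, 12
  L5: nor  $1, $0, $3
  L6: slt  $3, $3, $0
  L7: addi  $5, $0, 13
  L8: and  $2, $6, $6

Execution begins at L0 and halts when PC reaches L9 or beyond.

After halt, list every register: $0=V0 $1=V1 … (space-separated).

$0=0 $1=16 $2=12 $3=0 $4=14 $5=13 $6=12

[0] add  $1, $2, $4  →  {$0:0, $1:16, $2:2, $3:0, $4:14, $5:9, $6:2}
[1] sub  $2, $6, $2  →  {$0:0, $1:16, $2:0, $3:0, $4:14, $5:9, $6:2}
[2] add  $3, $0, $1  →  {$0:0, $1:16, $2:0, $3:16, $4:14, $5:9, $6:2}
[3] beq  $2, $0, L6  →  {$0:0, $1:16, $2:0, $3:16, $4:14, $5:9, $6:2}  ⟨branch taken⟩
[4] xori  $6, $0, 12  →  {$0:0, $1:16, $2:0, $3:16, $4:14, $5:9, $6:12}
[6] slt  $3, $3, $0  →  {$0:0, $1:16, $2:0, $3:0, $4:14, $5:9, $6:12}
[7] addi  $5, $0, 13  →  {$0:0, $1:16, $2:0, $3:0, $4:14, $5:13, $6:12}
[8] and  $2, $6, $6  →  {$0:0, $1:16, $2:12, $3:0, $4:14, $5:13, $6:12}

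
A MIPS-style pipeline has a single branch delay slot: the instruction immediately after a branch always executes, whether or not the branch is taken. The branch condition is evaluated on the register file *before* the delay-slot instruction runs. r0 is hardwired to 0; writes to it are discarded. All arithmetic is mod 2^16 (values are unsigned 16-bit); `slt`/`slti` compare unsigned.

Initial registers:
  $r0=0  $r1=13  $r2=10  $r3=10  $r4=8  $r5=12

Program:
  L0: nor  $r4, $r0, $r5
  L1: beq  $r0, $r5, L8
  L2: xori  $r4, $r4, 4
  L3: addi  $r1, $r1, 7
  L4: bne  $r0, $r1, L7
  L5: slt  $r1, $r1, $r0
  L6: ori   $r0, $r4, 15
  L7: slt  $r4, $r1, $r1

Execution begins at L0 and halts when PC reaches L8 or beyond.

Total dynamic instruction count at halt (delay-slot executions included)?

7

  step pc=0: nor  $r4, $r0, $r5  regs=(0,13,10,10,65523,12)
  step pc=1: beq  $r0, $r5, L8  cond=F  regs=(0,13,10,10,65523,12)
  step pc=2: xori  $r4, $r4, 4  regs=(0,13,10,10,65527,12)
  step pc=3: addi  $r1, $r1, 7  regs=(0,20,10,10,65527,12)
  step pc=4: bne  $r0, $r1, L7  cond=T  regs=(0,20,10,10,65527,12)
  step pc=5: slt  $r1, $r1, $r0  regs=(0,0,10,10,65527,12)
  step pc=7: slt  $r4, $r1, $r1  regs=(0,0,10,10,0,12)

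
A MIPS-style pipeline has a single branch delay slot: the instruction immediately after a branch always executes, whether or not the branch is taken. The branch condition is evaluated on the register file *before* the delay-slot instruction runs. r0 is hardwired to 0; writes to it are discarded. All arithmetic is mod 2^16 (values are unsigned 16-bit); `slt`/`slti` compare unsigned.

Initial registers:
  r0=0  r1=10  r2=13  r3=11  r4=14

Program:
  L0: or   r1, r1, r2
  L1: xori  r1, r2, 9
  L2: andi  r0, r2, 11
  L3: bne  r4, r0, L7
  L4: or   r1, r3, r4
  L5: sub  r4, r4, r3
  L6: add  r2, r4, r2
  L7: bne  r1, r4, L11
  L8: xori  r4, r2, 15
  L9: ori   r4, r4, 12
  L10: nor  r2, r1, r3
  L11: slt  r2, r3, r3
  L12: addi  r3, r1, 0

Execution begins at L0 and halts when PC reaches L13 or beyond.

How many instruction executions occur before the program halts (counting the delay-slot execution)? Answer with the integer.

9

  step pc=0: or   r1, r1, r2  regs=(0,15,13,11,14)
  step pc=1: xori  r1, r2, 9  regs=(0,4,13,11,14)
  step pc=2: andi  r0, r2, 11  regs=(0,4,13,11,14)
  step pc=3: bne  r4, r0, L7  cond=T  regs=(0,4,13,11,14)
  step pc=4: or   r1, r3, r4  regs=(0,15,13,11,14)
  step pc=7: bne  r1, r4, L11  cond=T  regs=(0,15,13,11,14)
  step pc=8: xori  r4, r2, 15  regs=(0,15,13,11,2)
  step pc=11: slt  r2, r3, r3  regs=(0,15,0,11,2)
  step pc=12: addi  r3, r1, 0  regs=(0,15,0,15,2)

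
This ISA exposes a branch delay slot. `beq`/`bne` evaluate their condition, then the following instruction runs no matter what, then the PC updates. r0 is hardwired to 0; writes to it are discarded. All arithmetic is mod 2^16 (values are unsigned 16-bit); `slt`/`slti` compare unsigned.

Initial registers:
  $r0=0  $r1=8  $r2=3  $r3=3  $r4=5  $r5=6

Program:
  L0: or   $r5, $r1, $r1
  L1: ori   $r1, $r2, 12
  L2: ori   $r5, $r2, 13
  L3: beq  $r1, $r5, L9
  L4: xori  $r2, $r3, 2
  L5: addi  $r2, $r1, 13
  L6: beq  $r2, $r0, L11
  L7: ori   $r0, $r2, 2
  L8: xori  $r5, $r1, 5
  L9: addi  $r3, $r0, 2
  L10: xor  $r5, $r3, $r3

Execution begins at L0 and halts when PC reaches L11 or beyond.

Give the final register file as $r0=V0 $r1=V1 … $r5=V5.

$r0=0 $r1=15 $r2=1 $r3=2 $r4=5 $r5=0

#0 or   $r5, $r1, $r1 ; 0/8/3/3/5/8
#1 ori   $r1, $r2, 12 ; 0/15/3/3/5/8
#2 ori   $r5, $r2, 13 ; 0/15/3/3/5/15
#3 beq  $r1, $r5, L9 ; 0/15/3/3/5/15 ; →target
#4 xori  $r2, $r3, 2 ; 0/15/1/3/5/15
#9 addi  $r3, $r0, 2 ; 0/15/1/2/5/15
#10 xor  $r5, $r3, $r3 ; 0/15/1/2/5/0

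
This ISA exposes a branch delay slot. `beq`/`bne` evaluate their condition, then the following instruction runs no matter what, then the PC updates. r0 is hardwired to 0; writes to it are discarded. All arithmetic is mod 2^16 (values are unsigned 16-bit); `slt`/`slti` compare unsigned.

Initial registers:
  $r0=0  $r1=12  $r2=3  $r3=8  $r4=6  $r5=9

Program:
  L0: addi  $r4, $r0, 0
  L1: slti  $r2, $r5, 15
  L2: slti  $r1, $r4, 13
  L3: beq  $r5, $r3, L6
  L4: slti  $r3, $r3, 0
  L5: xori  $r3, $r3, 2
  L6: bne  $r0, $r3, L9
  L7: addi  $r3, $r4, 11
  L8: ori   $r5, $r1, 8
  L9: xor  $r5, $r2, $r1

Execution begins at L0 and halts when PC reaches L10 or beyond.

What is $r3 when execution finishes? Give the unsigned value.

[0] addi  $r4, $r0, 0  →  {$r0:0, $r1:12, $r2:3, $r3:8, $r4:0, $r5:9}
[1] slti  $r2, $r5, 15  →  {$r0:0, $r1:12, $r2:1, $r3:8, $r4:0, $r5:9}
[2] slti  $r1, $r4, 13  →  {$r0:0, $r1:1, $r2:1, $r3:8, $r4:0, $r5:9}
[3] beq  $r5, $r3, L6  →  {$r0:0, $r1:1, $r2:1, $r3:8, $r4:0, $r5:9}  ⟨branch fallthrough⟩
[4] slti  $r3, $r3, 0  →  {$r0:0, $r1:1, $r2:1, $r3:0, $r4:0, $r5:9}
[5] xori  $r3, $r3, 2  →  {$r0:0, $r1:1, $r2:1, $r3:2, $r4:0, $r5:9}
[6] bne  $r0, $r3, L9  →  {$r0:0, $r1:1, $r2:1, $r3:2, $r4:0, $r5:9}  ⟨branch taken⟩
[7] addi  $r3, $r4, 11  →  {$r0:0, $r1:1, $r2:1, $r3:11, $r4:0, $r5:9}
[9] xor  $r5, $r2, $r1  →  {$r0:0, $r1:1, $r2:1, $r3:11, $r4:0, $r5:0}

11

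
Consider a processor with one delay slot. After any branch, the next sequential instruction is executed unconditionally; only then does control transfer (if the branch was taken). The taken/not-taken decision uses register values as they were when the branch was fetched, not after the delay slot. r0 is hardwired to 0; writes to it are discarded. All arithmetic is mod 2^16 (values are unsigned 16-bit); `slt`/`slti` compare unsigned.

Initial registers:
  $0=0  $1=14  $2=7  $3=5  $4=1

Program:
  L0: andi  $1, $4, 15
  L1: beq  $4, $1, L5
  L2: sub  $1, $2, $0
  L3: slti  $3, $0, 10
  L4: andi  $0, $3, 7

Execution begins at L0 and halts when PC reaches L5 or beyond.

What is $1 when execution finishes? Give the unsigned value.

[0] andi  $1, $4, 15  →  {$0:0, $1:1, $2:7, $3:5, $4:1}
[1] beq  $4, $1, L5  →  {$0:0, $1:1, $2:7, $3:5, $4:1}  ⟨branch taken⟩
[2] sub  $1, $2, $0  →  {$0:0, $1:7, $2:7, $3:5, $4:1}

7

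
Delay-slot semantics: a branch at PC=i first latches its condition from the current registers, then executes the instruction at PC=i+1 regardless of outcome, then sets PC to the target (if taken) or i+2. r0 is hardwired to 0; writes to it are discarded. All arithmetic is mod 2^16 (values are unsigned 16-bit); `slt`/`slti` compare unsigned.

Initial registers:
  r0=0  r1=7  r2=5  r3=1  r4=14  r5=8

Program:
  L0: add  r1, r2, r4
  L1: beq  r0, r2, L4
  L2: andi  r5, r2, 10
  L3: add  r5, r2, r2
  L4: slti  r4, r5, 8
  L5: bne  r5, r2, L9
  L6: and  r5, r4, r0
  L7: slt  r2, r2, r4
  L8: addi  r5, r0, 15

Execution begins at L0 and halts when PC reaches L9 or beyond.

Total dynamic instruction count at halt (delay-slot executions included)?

7

PC=0  add  r1, r2, r4        | r0=0 r1=19 r2=5 r3=1 r4=14 r5=8
PC=1  beq  r0, r2, L4        | r0=0 r1=19 r2=5 r3=1 r4=14 r5=8  [not taken]
PC=2  andi  r5, r2, 10       | r0=0 r1=19 r2=5 r3=1 r4=14 r5=0
PC=3  add  r5, r2, r2        | r0=0 r1=19 r2=5 r3=1 r4=14 r5=10
PC=4  slti  r4, r5, 8        | r0=0 r1=19 r2=5 r3=1 r4=0 r5=10
PC=5  bne  r5, r2, L9        | r0=0 r1=19 r2=5 r3=1 r4=0 r5=10  [TAKEN]
PC=6  and  r5, r4, r0        | r0=0 r1=19 r2=5 r3=1 r4=0 r5=0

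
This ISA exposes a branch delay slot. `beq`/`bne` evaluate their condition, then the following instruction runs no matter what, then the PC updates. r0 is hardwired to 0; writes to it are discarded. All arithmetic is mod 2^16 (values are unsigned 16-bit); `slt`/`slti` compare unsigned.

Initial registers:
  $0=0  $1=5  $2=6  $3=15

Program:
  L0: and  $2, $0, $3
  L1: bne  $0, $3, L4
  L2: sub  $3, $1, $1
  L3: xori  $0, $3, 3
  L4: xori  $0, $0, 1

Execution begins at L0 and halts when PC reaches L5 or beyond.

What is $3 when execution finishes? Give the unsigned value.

0

[0] and  $2, $0, $3  →  {$0:0, $1:5, $2:0, $3:15}
[1] bne  $0, $3, L4  →  {$0:0, $1:5, $2:0, $3:15}  ⟨branch taken⟩
[2] sub  $3, $1, $1  →  {$0:0, $1:5, $2:0, $3:0}
[4] xori  $0, $0, 1  →  {$0:0, $1:5, $2:0, $3:0}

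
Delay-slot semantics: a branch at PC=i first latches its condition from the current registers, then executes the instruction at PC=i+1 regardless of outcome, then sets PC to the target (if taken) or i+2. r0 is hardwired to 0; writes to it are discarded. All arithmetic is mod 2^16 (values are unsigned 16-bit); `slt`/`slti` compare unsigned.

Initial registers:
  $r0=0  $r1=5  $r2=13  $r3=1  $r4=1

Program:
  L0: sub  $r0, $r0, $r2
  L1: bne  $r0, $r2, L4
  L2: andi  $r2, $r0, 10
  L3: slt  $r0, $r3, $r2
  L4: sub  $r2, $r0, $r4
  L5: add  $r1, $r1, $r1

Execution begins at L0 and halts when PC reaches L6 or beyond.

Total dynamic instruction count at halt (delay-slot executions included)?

PC=0  sub  $r0, $r0, $r2     | $r0=0 $r1=5 $r2=13 $r3=1 $r4=1
PC=1  bne  $r0, $r2, L4      | $r0=0 $r1=5 $r2=13 $r3=1 $r4=1  [TAKEN]
PC=2  andi  $r2, $r0, 10     | $r0=0 $r1=5 $r2=0 $r3=1 $r4=1
PC=4  sub  $r2, $r0, $r4     | $r0=0 $r1=5 $r2=65535 $r3=1 $r4=1
PC=5  add  $r1, $r1, $r1     | $r0=0 $r1=10 $r2=65535 $r3=1 $r4=1

5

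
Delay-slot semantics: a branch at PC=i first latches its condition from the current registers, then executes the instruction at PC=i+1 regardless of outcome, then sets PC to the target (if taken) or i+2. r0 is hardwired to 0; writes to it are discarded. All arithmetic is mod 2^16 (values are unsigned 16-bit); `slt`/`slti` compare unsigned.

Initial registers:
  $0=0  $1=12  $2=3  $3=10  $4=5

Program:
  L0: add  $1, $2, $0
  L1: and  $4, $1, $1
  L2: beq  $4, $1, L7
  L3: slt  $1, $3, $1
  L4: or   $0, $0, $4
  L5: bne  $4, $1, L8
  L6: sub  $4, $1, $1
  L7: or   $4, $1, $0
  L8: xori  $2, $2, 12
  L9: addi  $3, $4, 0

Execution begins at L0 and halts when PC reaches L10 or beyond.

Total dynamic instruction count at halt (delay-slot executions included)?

7

#0 add  $1, $2, $0 ; 0/3/3/10/5
#1 and  $4, $1, $1 ; 0/3/3/10/3
#2 beq  $4, $1, L7 ; 0/3/3/10/3 ; →target
#3 slt  $1, $3, $1 ; 0/0/3/10/3
#7 or   $4, $1, $0 ; 0/0/3/10/0
#8 xori  $2, $2, 12 ; 0/0/15/10/0
#9 addi  $3, $4, 0 ; 0/0/15/0/0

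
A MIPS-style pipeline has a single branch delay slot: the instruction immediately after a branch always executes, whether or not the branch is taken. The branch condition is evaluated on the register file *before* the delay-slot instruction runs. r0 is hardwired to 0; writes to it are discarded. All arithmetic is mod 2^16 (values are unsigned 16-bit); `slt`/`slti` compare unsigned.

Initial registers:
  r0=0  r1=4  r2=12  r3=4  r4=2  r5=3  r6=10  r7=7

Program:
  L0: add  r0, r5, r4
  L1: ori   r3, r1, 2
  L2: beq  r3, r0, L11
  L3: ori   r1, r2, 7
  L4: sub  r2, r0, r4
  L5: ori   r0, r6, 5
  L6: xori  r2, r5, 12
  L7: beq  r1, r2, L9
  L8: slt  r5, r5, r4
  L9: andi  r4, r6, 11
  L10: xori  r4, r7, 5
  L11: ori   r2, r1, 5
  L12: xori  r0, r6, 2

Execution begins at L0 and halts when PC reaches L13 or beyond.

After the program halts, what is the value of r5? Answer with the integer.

  step pc=0: add  r0, r5, r4  regs=(0,4,12,4,2,3,10,7)
  step pc=1: ori   r3, r1, 2  regs=(0,4,12,6,2,3,10,7)
  step pc=2: beq  r3, r0, L11  cond=F  regs=(0,4,12,6,2,3,10,7)
  step pc=3: ori   r1, r2, 7  regs=(0,15,12,6,2,3,10,7)
  step pc=4: sub  r2, r0, r4  regs=(0,15,65534,6,2,3,10,7)
  step pc=5: ori   r0, r6, 5  regs=(0,15,65534,6,2,3,10,7)
  step pc=6: xori  r2, r5, 12  regs=(0,15,15,6,2,3,10,7)
  step pc=7: beq  r1, r2, L9  cond=T  regs=(0,15,15,6,2,3,10,7)
  step pc=8: slt  r5, r5, r4  regs=(0,15,15,6,2,0,10,7)
  step pc=9: andi  r4, r6, 11  regs=(0,15,15,6,10,0,10,7)
  step pc=10: xori  r4, r7, 5  regs=(0,15,15,6,2,0,10,7)
  step pc=11: ori   r2, r1, 5  regs=(0,15,15,6,2,0,10,7)
  step pc=12: xori  r0, r6, 2  regs=(0,15,15,6,2,0,10,7)

0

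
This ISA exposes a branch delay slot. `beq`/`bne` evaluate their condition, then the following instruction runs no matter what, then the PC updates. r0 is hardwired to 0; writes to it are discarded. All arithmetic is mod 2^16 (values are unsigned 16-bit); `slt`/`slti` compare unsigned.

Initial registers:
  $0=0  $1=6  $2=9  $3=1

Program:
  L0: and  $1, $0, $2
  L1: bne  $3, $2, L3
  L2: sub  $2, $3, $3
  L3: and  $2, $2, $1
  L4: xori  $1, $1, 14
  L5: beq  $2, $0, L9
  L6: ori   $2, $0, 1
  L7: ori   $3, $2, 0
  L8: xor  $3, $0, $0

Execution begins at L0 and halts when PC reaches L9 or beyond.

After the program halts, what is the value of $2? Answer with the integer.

1

[0] and  $1, $0, $2  →  {$0:0, $1:0, $2:9, $3:1}
[1] bne  $3, $2, L3  →  {$0:0, $1:0, $2:9, $3:1}  ⟨branch taken⟩
[2] sub  $2, $3, $3  →  {$0:0, $1:0, $2:0, $3:1}
[3] and  $2, $2, $1  →  {$0:0, $1:0, $2:0, $3:1}
[4] xori  $1, $1, 14  →  {$0:0, $1:14, $2:0, $3:1}
[5] beq  $2, $0, L9  →  {$0:0, $1:14, $2:0, $3:1}  ⟨branch taken⟩
[6] ori   $2, $0, 1  →  {$0:0, $1:14, $2:1, $3:1}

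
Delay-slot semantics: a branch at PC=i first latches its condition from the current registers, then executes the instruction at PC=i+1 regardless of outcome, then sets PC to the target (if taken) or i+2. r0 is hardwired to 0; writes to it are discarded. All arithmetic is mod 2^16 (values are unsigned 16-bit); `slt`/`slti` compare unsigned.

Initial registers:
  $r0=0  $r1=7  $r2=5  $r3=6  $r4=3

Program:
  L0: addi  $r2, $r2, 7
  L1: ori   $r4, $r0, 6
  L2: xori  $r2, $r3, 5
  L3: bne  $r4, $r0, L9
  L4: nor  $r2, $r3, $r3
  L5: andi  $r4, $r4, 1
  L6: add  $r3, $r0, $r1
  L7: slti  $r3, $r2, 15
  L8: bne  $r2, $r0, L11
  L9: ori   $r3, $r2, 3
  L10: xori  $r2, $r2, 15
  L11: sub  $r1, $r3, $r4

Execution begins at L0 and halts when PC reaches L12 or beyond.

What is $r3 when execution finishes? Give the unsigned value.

65531

#0 addi  $r2, $r2, 7 ; 0/7/12/6/3
#1 ori   $r4, $r0, 6 ; 0/7/12/6/6
#2 xori  $r2, $r3, 5 ; 0/7/3/6/6
#3 bne  $r4, $r0, L9 ; 0/7/3/6/6 ; →target
#4 nor  $r2, $r3, $r3 ; 0/7/65529/6/6
#9 ori   $r3, $r2, 3 ; 0/7/65529/65531/6
#10 xori  $r2, $r2, 15 ; 0/7/65526/65531/6
#11 sub  $r1, $r3, $r4 ; 0/65525/65526/65531/6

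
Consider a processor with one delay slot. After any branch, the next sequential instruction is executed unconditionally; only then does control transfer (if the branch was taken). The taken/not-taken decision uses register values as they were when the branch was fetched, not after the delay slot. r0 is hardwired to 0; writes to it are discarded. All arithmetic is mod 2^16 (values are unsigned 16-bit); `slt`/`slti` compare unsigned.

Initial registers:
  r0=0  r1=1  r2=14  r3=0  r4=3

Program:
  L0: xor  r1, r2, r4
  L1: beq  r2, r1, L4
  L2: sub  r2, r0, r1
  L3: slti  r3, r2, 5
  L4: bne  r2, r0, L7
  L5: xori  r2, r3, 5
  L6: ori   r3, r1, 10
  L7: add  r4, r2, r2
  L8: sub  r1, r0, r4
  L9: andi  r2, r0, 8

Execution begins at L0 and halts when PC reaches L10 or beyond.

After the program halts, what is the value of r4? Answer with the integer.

10

PC=0  xor  r1, r2, r4        | r0=0 r1=13 r2=14 r3=0 r4=3
PC=1  beq  r2, r1, L4        | r0=0 r1=13 r2=14 r3=0 r4=3  [not taken]
PC=2  sub  r2, r0, r1        | r0=0 r1=13 r2=65523 r3=0 r4=3
PC=3  slti  r3, r2, 5        | r0=0 r1=13 r2=65523 r3=0 r4=3
PC=4  bne  r2, r0, L7        | r0=0 r1=13 r2=65523 r3=0 r4=3  [TAKEN]
PC=5  xori  r2, r3, 5        | r0=0 r1=13 r2=5 r3=0 r4=3
PC=7  add  r4, r2, r2        | r0=0 r1=13 r2=5 r3=0 r4=10
PC=8  sub  r1, r0, r4        | r0=0 r1=65526 r2=5 r3=0 r4=10
PC=9  andi  r2, r0, 8        | r0=0 r1=65526 r2=0 r3=0 r4=10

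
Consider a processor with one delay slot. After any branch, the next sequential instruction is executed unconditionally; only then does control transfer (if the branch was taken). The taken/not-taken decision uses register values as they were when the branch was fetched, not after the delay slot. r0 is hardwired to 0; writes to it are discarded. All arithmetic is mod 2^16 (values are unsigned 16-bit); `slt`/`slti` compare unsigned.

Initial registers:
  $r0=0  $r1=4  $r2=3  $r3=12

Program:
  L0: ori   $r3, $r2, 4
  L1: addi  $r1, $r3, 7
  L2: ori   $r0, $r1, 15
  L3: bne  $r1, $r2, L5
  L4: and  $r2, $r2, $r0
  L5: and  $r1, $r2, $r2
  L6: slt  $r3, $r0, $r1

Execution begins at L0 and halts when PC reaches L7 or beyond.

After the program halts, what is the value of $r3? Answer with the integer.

0

  step pc=0: ori   $r3, $r2, 4  regs=(0,4,3,7)
  step pc=1: addi  $r1, $r3, 7  regs=(0,14,3,7)
  step pc=2: ori   $r0, $r1, 15  regs=(0,14,3,7)
  step pc=3: bne  $r1, $r2, L5  cond=T  regs=(0,14,3,7)
  step pc=4: and  $r2, $r2, $r0  regs=(0,14,0,7)
  step pc=5: and  $r1, $r2, $r2  regs=(0,0,0,7)
  step pc=6: slt  $r3, $r0, $r1  regs=(0,0,0,0)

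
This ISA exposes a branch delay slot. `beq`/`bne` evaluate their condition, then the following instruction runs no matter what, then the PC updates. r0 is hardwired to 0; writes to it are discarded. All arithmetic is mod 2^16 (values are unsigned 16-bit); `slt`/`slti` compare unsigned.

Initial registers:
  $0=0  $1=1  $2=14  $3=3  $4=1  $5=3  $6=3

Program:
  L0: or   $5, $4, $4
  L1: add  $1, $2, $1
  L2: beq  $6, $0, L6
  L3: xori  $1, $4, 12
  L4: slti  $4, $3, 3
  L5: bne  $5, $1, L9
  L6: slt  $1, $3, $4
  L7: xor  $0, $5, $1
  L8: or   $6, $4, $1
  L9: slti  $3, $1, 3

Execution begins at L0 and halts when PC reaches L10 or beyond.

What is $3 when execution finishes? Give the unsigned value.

#0 or   $5, $4, $4 ; 0/1/14/3/1/1/3
#1 add  $1, $2, $1 ; 0/15/14/3/1/1/3
#2 beq  $6, $0, L6 ; 0/15/14/3/1/1/3 ; →fallthru
#3 xori  $1, $4, 12 ; 0/13/14/3/1/1/3
#4 slti  $4, $3, 3 ; 0/13/14/3/0/1/3
#5 bne  $5, $1, L9 ; 0/13/14/3/0/1/3 ; →target
#6 slt  $1, $3, $4 ; 0/0/14/3/0/1/3
#9 slti  $3, $1, 3 ; 0/0/14/1/0/1/3

1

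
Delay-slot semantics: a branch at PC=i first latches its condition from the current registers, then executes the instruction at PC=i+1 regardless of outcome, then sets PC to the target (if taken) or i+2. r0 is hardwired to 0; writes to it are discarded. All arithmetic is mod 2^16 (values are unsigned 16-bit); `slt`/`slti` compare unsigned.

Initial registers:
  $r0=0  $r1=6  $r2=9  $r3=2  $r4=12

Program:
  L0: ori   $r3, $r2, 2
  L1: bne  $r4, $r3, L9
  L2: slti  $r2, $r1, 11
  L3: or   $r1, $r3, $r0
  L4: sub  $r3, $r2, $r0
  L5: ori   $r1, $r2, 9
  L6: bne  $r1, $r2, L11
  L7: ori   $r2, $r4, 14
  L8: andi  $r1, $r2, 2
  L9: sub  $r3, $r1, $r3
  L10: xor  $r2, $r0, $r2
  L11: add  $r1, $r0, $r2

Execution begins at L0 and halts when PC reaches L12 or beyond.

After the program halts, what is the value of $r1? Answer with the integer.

1

PC=0  ori   $r3, $r2, 2      | $r0=0 $r1=6 $r2=9 $r3=11 $r4=12
PC=1  bne  $r4, $r3, L9      | $r0=0 $r1=6 $r2=9 $r3=11 $r4=12  [TAKEN]
PC=2  slti  $r2, $r1, 11     | $r0=0 $r1=6 $r2=1 $r3=11 $r4=12
PC=9  sub  $r3, $r1, $r3     | $r0=0 $r1=6 $r2=1 $r3=65531 $r4=12
PC=10 xor  $r2, $r0, $r2     | $r0=0 $r1=6 $r2=1 $r3=65531 $r4=12
PC=11 add  $r1, $r0, $r2     | $r0=0 $r1=1 $r2=1 $r3=65531 $r4=12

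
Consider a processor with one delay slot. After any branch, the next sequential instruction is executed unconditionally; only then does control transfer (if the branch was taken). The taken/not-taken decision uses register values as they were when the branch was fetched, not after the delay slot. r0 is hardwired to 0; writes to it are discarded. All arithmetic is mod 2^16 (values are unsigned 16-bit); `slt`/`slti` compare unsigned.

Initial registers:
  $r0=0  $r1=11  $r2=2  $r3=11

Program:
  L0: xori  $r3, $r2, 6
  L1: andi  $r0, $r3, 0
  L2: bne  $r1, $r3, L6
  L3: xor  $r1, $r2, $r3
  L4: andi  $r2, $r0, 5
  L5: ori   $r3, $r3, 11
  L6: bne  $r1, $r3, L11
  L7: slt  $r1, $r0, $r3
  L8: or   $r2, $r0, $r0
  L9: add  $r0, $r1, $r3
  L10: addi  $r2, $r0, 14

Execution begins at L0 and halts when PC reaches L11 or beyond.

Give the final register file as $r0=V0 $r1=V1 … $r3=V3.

#0 xori  $r3, $r2, 6 ; 0/11/2/4
#1 andi  $r0, $r3, 0 ; 0/11/2/4
#2 bne  $r1, $r3, L6 ; 0/11/2/4 ; →target
#3 xor  $r1, $r2, $r3 ; 0/6/2/4
#6 bne  $r1, $r3, L11 ; 0/6/2/4 ; →target
#7 slt  $r1, $r0, $r3 ; 0/1/2/4

$r0=0 $r1=1 $r2=2 $r3=4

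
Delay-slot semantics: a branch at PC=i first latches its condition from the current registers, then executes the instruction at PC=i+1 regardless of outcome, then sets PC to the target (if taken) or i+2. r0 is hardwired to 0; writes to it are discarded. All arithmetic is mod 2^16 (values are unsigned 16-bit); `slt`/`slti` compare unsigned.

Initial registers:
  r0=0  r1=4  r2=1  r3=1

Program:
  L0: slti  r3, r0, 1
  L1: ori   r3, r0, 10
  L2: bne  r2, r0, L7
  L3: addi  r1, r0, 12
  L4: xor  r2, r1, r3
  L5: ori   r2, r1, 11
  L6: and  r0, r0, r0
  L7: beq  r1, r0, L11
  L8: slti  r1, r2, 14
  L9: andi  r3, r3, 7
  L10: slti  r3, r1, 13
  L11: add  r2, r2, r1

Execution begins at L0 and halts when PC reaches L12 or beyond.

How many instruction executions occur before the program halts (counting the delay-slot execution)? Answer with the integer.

[0] slti  r3, r0, 1  →  {r0:0, r1:4, r2:1, r3:1}
[1] ori   r3, r0, 10  →  {r0:0, r1:4, r2:1, r3:10}
[2] bne  r2, r0, L7  →  {r0:0, r1:4, r2:1, r3:10}  ⟨branch taken⟩
[3] addi  r1, r0, 12  →  {r0:0, r1:12, r2:1, r3:10}
[7] beq  r1, r0, L11  →  {r0:0, r1:12, r2:1, r3:10}  ⟨branch fallthrough⟩
[8] slti  r1, r2, 14  →  {r0:0, r1:1, r2:1, r3:10}
[9] andi  r3, r3, 7  →  {r0:0, r1:1, r2:1, r3:2}
[10] slti  r3, r1, 13  →  {r0:0, r1:1, r2:1, r3:1}
[11] add  r2, r2, r1  →  {r0:0, r1:1, r2:2, r3:1}

9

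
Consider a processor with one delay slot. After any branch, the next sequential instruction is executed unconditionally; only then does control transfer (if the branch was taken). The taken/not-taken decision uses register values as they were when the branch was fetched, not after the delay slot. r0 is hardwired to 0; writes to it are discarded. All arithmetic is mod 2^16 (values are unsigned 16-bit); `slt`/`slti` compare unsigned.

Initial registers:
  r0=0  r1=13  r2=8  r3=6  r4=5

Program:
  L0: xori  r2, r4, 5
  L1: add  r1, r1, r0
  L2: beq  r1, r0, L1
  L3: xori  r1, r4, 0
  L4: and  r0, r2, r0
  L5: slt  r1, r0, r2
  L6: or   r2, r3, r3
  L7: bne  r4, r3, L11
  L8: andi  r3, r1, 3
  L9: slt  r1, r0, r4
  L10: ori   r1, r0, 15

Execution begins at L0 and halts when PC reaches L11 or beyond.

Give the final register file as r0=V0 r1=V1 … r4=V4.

r0=0 r1=0 r2=6 r3=0 r4=5

#0 xori  r2, r4, 5 ; 0/13/0/6/5
#1 add  r1, r1, r0 ; 0/13/0/6/5
#2 beq  r1, r0, L1 ; 0/13/0/6/5 ; →fallthru
#3 xori  r1, r4, 0 ; 0/5/0/6/5
#4 and  r0, r2, r0 ; 0/5/0/6/5
#5 slt  r1, r0, r2 ; 0/0/0/6/5
#6 or   r2, r3, r3 ; 0/0/6/6/5
#7 bne  r4, r3, L11 ; 0/0/6/6/5 ; →target
#8 andi  r3, r1, 3 ; 0/0/6/0/5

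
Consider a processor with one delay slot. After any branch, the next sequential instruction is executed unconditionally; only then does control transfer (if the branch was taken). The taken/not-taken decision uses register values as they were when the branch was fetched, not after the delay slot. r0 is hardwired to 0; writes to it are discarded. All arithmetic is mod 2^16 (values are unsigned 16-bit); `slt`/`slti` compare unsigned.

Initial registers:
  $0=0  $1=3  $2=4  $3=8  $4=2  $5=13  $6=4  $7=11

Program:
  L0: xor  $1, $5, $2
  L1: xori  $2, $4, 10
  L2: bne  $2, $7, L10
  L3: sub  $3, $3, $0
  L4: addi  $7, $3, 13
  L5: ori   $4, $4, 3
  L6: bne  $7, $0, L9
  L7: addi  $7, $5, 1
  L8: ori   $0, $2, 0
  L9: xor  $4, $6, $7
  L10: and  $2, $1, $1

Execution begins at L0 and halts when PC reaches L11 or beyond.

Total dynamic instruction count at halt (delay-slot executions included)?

5

PC=0  xor  $1, $5, $2        | $0=0 $1=9 $2=4 $3=8 $4=2 $5=13 $6=4 $7=11
PC=1  xori  $2, $4, 10       | $0=0 $1=9 $2=8 $3=8 $4=2 $5=13 $6=4 $7=11
PC=2  bne  $2, $7, L10       | $0=0 $1=9 $2=8 $3=8 $4=2 $5=13 $6=4 $7=11  [TAKEN]
PC=3  sub  $3, $3, $0        | $0=0 $1=9 $2=8 $3=8 $4=2 $5=13 $6=4 $7=11
PC=10 and  $2, $1, $1        | $0=0 $1=9 $2=9 $3=8 $4=2 $5=13 $6=4 $7=11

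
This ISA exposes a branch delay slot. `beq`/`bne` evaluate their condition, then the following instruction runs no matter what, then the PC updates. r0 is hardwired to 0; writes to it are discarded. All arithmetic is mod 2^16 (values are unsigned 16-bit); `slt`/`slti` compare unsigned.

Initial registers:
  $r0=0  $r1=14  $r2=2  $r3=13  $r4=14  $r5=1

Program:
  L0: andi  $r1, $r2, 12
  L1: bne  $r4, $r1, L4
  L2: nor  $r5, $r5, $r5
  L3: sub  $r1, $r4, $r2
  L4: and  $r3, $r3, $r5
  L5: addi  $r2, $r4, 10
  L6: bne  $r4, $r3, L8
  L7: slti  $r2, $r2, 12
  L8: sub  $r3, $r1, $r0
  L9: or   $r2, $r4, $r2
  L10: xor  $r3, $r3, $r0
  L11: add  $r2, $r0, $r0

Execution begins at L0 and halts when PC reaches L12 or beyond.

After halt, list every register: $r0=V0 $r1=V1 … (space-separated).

[0] andi  $r1, $r2, 12  →  {$r0:0, $r1:0, $r2:2, $r3:13, $r4:14, $r5:1}
[1] bne  $r4, $r1, L4  →  {$r0:0, $r1:0, $r2:2, $r3:13, $r4:14, $r5:1}  ⟨branch taken⟩
[2] nor  $r5, $r5, $r5  →  {$r0:0, $r1:0, $r2:2, $r3:13, $r4:14, $r5:65534}
[4] and  $r3, $r3, $r5  →  {$r0:0, $r1:0, $r2:2, $r3:12, $r4:14, $r5:65534}
[5] addi  $r2, $r4, 10  →  {$r0:0, $r1:0, $r2:24, $r3:12, $r4:14, $r5:65534}
[6] bne  $r4, $r3, L8  →  {$r0:0, $r1:0, $r2:24, $r3:12, $r4:14, $r5:65534}  ⟨branch taken⟩
[7] slti  $r2, $r2, 12  →  {$r0:0, $r1:0, $r2:0, $r3:12, $r4:14, $r5:65534}
[8] sub  $r3, $r1, $r0  →  {$r0:0, $r1:0, $r2:0, $r3:0, $r4:14, $r5:65534}
[9] or   $r2, $r4, $r2  →  {$r0:0, $r1:0, $r2:14, $r3:0, $r4:14, $r5:65534}
[10] xor  $r3, $r3, $r0  →  {$r0:0, $r1:0, $r2:14, $r3:0, $r4:14, $r5:65534}
[11] add  $r2, $r0, $r0  →  {$r0:0, $r1:0, $r2:0, $r3:0, $r4:14, $r5:65534}

$r0=0 $r1=0 $r2=0 $r3=0 $r4=14 $r5=65534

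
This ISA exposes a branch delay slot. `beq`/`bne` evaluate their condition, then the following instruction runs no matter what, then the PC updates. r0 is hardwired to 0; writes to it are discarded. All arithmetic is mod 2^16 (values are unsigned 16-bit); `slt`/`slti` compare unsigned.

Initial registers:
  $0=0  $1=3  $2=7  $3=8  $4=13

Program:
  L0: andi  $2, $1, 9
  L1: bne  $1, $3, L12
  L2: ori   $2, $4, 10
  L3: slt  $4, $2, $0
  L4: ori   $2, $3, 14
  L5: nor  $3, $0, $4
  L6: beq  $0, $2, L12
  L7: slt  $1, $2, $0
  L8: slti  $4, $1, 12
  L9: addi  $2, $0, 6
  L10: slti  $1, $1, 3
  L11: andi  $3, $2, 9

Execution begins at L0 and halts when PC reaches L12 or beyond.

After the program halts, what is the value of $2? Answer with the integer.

PC=0  andi  $2, $1, 9        | $0=0 $1=3 $2=1 $3=8 $4=13
PC=1  bne  $1, $3, L12       | $0=0 $1=3 $2=1 $3=8 $4=13  [TAKEN]
PC=2  ori   $2, $4, 10       | $0=0 $1=3 $2=15 $3=8 $4=13

15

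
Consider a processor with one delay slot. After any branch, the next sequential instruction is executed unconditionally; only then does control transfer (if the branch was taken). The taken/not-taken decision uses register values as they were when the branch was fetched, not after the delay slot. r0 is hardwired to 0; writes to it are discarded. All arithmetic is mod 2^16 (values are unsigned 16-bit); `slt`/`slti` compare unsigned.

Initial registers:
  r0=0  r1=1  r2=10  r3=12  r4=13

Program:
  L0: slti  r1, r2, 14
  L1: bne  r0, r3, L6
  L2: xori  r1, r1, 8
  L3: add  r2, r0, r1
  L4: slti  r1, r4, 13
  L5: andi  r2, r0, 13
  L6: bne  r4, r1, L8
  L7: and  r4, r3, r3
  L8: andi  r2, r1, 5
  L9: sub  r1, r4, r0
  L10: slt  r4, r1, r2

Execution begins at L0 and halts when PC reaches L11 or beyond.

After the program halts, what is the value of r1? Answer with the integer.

12

#0 slti  r1, r2, 14 ; 0/1/10/12/13
#1 bne  r0, r3, L6 ; 0/1/10/12/13 ; →target
#2 xori  r1, r1, 8 ; 0/9/10/12/13
#6 bne  r4, r1, L8 ; 0/9/10/12/13 ; →target
#7 and  r4, r3, r3 ; 0/9/10/12/12
#8 andi  r2, r1, 5 ; 0/9/1/12/12
#9 sub  r1, r4, r0 ; 0/12/1/12/12
#10 slt  r4, r1, r2 ; 0/12/1/12/0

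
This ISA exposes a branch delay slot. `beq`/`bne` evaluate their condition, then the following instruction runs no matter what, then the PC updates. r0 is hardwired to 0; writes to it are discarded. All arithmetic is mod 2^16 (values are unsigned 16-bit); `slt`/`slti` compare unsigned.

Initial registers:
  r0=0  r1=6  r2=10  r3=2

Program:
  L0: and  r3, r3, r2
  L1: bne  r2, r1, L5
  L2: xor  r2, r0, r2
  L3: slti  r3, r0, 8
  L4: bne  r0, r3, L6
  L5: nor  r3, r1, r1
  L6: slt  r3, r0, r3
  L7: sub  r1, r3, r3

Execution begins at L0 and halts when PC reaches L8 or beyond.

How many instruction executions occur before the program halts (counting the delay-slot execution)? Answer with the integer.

6

PC=0  and  r3, r3, r2        | r0=0 r1=6 r2=10 r3=2
PC=1  bne  r2, r1, L5        | r0=0 r1=6 r2=10 r3=2  [TAKEN]
PC=2  xor  r2, r0, r2        | r0=0 r1=6 r2=10 r3=2
PC=5  nor  r3, r1, r1        | r0=0 r1=6 r2=10 r3=65529
PC=6  slt  r3, r0, r3        | r0=0 r1=6 r2=10 r3=1
PC=7  sub  r1, r3, r3        | r0=0 r1=0 r2=10 r3=1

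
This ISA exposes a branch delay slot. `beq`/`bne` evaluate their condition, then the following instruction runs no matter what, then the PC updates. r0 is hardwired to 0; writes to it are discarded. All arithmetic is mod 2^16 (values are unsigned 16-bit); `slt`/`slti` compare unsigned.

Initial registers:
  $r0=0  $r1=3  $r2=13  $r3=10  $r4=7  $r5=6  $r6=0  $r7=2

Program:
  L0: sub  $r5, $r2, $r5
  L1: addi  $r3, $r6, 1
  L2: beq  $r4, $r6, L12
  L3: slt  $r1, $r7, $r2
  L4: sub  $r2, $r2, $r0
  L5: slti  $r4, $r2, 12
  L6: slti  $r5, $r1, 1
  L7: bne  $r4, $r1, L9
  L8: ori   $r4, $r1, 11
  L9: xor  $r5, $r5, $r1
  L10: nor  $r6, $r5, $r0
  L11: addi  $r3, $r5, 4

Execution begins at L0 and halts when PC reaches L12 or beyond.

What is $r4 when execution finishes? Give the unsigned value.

11

#0 sub  $r5, $r2, $r5 ; 0/3/13/10/7/7/0/2
#1 addi  $r3, $r6, 1 ; 0/3/13/1/7/7/0/2
#2 beq  $r4, $r6, L12 ; 0/3/13/1/7/7/0/2 ; →fallthru
#3 slt  $r1, $r7, $r2 ; 0/1/13/1/7/7/0/2
#4 sub  $r2, $r2, $r0 ; 0/1/13/1/7/7/0/2
#5 slti  $r4, $r2, 12 ; 0/1/13/1/0/7/0/2
#6 slti  $r5, $r1, 1 ; 0/1/13/1/0/0/0/2
#7 bne  $r4, $r1, L9 ; 0/1/13/1/0/0/0/2 ; →target
#8 ori   $r4, $r1, 11 ; 0/1/13/1/11/0/0/2
#9 xor  $r5, $r5, $r1 ; 0/1/13/1/11/1/0/2
#10 nor  $r6, $r5, $r0 ; 0/1/13/1/11/1/65534/2
#11 addi  $r3, $r5, 4 ; 0/1/13/5/11/1/65534/2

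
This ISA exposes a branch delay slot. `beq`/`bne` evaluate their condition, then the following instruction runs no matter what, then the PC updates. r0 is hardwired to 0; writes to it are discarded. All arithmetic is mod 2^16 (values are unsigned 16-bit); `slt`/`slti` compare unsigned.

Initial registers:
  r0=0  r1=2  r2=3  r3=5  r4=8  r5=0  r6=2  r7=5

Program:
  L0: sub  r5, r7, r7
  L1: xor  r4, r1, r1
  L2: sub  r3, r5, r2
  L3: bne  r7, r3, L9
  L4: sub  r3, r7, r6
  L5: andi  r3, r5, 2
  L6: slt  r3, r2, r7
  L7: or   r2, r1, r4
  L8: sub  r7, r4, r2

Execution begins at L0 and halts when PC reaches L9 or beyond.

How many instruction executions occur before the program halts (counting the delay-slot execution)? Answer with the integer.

[0] sub  r5, r7, r7  →  {r0:0, r1:2, r2:3, r3:5, r4:8, r5:0, r6:2, r7:5}
[1] xor  r4, r1, r1  →  {r0:0, r1:2, r2:3, r3:5, r4:0, r5:0, r6:2, r7:5}
[2] sub  r3, r5, r2  →  {r0:0, r1:2, r2:3, r3:65533, r4:0, r5:0, r6:2, r7:5}
[3] bne  r7, r3, L9  →  {r0:0, r1:2, r2:3, r3:65533, r4:0, r5:0, r6:2, r7:5}  ⟨branch taken⟩
[4] sub  r3, r7, r6  →  {r0:0, r1:2, r2:3, r3:3, r4:0, r5:0, r6:2, r7:5}

5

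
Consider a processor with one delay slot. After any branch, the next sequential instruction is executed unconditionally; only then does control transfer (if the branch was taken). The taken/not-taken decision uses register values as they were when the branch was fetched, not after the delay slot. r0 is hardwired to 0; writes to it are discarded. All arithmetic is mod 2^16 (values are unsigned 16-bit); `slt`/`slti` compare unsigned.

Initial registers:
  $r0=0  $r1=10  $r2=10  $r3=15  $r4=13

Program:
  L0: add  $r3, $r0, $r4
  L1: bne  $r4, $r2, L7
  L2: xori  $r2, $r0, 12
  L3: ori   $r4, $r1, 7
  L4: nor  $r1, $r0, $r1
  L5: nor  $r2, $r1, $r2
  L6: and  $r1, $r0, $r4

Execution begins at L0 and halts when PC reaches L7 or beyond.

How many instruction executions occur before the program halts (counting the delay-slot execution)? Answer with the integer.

3

  step pc=0: add  $r3, $r0, $r4  regs=(0,10,10,13,13)
  step pc=1: bne  $r4, $r2, L7  cond=T  regs=(0,10,10,13,13)
  step pc=2: xori  $r2, $r0, 12  regs=(0,10,12,13,13)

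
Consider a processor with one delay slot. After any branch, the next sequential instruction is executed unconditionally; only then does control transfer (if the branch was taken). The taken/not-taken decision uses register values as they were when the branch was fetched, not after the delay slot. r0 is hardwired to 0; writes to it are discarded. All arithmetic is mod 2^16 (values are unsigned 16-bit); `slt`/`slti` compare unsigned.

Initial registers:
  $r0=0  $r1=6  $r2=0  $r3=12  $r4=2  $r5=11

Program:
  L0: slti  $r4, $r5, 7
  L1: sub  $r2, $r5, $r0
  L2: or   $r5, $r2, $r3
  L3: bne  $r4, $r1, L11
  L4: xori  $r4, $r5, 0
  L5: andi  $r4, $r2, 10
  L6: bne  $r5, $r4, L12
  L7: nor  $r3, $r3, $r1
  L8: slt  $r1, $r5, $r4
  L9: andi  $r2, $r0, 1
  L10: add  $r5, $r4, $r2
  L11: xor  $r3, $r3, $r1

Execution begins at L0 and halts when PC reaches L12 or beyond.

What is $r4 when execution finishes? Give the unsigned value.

[0] slti  $r4, $r5, 7  →  {$r0:0, $r1:6, $r2:0, $r3:12, $r4:0, $r5:11}
[1] sub  $r2, $r5, $r0  →  {$r0:0, $r1:6, $r2:11, $r3:12, $r4:0, $r5:11}
[2] or   $r5, $r2, $r3  →  {$r0:0, $r1:6, $r2:11, $r3:12, $r4:0, $r5:15}
[3] bne  $r4, $r1, L11  →  {$r0:0, $r1:6, $r2:11, $r3:12, $r4:0, $r5:15}  ⟨branch taken⟩
[4] xori  $r4, $r5, 0  →  {$r0:0, $r1:6, $r2:11, $r3:12, $r4:15, $r5:15}
[11] xor  $r3, $r3, $r1  →  {$r0:0, $r1:6, $r2:11, $r3:10, $r4:15, $r5:15}

15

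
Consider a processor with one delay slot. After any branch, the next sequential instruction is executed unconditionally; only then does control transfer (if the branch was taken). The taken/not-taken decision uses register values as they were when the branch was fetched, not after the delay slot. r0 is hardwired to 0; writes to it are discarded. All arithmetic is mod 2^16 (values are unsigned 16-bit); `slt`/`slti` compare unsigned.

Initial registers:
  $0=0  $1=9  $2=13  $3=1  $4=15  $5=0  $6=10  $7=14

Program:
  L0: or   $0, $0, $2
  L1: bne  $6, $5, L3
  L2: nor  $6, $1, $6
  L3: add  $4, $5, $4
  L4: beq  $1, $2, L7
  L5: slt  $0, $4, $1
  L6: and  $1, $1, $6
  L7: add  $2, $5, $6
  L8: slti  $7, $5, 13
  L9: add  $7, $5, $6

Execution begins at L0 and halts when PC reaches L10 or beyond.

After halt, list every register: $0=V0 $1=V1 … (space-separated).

$0=0 $1=0 $2=65524 $3=1 $4=15 $5=0 $6=65524 $7=65524

PC=0  or   $0, $0, $2        | $0=0 $1=9 $2=13 $3=1 $4=15 $5=0 $6=10 $7=14
PC=1  bne  $6, $5, L3        | $0=0 $1=9 $2=13 $3=1 $4=15 $5=0 $6=10 $7=14  [TAKEN]
PC=2  nor  $6, $1, $6        | $0=0 $1=9 $2=13 $3=1 $4=15 $5=0 $6=65524 $7=14
PC=3  add  $4, $5, $4        | $0=0 $1=9 $2=13 $3=1 $4=15 $5=0 $6=65524 $7=14
PC=4  beq  $1, $2, L7        | $0=0 $1=9 $2=13 $3=1 $4=15 $5=0 $6=65524 $7=14  [not taken]
PC=5  slt  $0, $4, $1        | $0=0 $1=9 $2=13 $3=1 $4=15 $5=0 $6=65524 $7=14
PC=6  and  $1, $1, $6        | $0=0 $1=0 $2=13 $3=1 $4=15 $5=0 $6=65524 $7=14
PC=7  add  $2, $5, $6        | $0=0 $1=0 $2=65524 $3=1 $4=15 $5=0 $6=65524 $7=14
PC=8  slti  $7, $5, 13       | $0=0 $1=0 $2=65524 $3=1 $4=15 $5=0 $6=65524 $7=1
PC=9  add  $7, $5, $6        | $0=0 $1=0 $2=65524 $3=1 $4=15 $5=0 $6=65524 $7=65524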